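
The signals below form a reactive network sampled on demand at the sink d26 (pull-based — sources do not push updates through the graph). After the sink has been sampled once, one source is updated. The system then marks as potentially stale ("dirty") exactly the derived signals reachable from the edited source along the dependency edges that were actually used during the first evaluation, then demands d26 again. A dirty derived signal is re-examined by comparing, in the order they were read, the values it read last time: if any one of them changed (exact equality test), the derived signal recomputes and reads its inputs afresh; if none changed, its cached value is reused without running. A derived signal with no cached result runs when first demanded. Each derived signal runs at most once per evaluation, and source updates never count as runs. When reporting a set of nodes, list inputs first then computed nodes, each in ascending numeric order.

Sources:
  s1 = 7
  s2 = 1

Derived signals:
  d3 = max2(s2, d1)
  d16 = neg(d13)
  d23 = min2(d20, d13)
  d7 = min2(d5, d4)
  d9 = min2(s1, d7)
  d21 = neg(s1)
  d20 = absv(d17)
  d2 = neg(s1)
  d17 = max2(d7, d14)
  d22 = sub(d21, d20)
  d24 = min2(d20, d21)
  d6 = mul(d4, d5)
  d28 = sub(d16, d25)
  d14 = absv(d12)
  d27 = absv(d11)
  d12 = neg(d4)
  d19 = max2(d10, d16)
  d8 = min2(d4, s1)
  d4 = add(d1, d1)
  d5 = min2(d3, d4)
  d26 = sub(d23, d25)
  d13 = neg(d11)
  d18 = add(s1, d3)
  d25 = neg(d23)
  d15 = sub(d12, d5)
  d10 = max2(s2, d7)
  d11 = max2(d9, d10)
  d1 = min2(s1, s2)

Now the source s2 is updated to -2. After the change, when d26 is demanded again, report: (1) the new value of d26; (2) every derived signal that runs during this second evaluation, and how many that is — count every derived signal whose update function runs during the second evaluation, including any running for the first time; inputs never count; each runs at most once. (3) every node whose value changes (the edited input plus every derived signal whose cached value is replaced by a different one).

d26 now evaluates to 4.
Run set: d1, d3, d4, d5, d7, d9, d10, d11, d12, d13, d14, d17, d20, d23, d25, d26 (16 run).
Changed values: s2, d1, d3, d4, d5, d7, d9, d10, d11, d12, d13, d14, d17, d20, d23, d25, d26.

Initial pass — values computed on the first demand:
  d1 = min2(7, 1) = 1
  d3 = max2(1, 1) = 1
  d4 = add(1, 1) = 2
  d5 = min2(1, 2) = 1
  d7 = min2(1, 2) = 1
  d9 = min2(7, 1) = 1
  d10 = max2(1, 1) = 1
  d11 = max2(1, 1) = 1
  d12 = neg(2) = -2
  d13 = neg(1) = -1
  d14 = absv(-2) = 2
  d17 = max2(1, 2) = 2
  d20 = absv(2) = 2
  d23 = min2(2, -1) = -1
  d25 = neg(-1) = 1
  d26 = sub(-1, 1) = -2

Second demand — change propagation:
  d1: re-runs because s2 1->-2; new result -2.
  d3: re-runs because s2 1->-2; d1 1->-2; new result -2.
  d4: re-runs because d1 1->-2; d1 1->-2; new result -4.
  d5: re-runs because d3 1->-2; d4 2->-4; new result -4.
  d7: re-runs because d5 1->-4; d4 2->-4; new result -4.
  d9: re-runs because d7 1->-4; new result -4.
  d10: re-runs because s2 1->-2; d7 1->-4; new result -2.
  d11: re-runs because d9 1->-4; d10 1->-2; new result -2.
  d12: re-runs because d4 2->-4; new result 4.
  d13: re-runs because d11 1->-2; new result 2.
  d14: re-runs because d12 -2->4; new result 4.
  d17: re-runs because d7 1->-4; d14 2->4; new result 4.
  d20: re-runs because d17 2->4; new result 4.
  d23: re-runs because d20 2->4; d13 -1->2; new result 2.
  d25: re-runs because d23 -1->2; new result -2.
  d26: re-runs because d23 -1->2; d25 1->-2; new result 4.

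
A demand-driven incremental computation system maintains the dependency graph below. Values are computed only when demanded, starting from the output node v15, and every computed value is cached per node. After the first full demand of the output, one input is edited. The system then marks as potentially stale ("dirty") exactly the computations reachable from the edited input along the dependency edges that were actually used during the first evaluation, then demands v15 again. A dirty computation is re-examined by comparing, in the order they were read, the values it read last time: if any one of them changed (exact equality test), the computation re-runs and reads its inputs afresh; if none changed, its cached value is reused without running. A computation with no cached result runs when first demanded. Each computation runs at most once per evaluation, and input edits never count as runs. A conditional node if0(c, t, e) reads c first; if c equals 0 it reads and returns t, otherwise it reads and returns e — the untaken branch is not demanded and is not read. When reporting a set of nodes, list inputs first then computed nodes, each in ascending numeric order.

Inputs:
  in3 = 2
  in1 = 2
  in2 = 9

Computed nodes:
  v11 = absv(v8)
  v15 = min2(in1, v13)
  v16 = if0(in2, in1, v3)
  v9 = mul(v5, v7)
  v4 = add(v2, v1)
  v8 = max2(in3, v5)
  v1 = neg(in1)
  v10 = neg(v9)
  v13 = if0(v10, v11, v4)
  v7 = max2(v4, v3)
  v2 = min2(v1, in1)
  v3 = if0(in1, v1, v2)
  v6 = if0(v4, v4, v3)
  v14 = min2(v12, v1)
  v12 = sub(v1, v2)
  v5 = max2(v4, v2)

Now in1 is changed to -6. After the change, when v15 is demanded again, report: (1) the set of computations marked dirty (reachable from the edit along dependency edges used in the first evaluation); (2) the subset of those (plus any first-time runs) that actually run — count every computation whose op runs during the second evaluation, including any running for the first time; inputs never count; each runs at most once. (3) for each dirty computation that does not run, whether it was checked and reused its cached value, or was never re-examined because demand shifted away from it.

Marked dirty: v1, v2, v3, v4, v5, v7, v9, v10, v13, v15.
Computations that run: v1, v2, v3, v4, v5, v7, v8, v9, v10, v11, v13, v15 — 12 in total.
Every dirty computation ran.
Key observation: a condition flipped, so demand reaches new nodes — v8, v11 run for the first time.

First evaluation (everything demanded from the output):
  v1 = neg(2) = -2
  v2 = min2(-2, 2) = -2
  v3 = if0(in1=2 -> else branch v2) = -2
  v4 = add(-2, -2) = -4
  v5 = max2(-4, -2) = -2
  v7 = max2(-4, -2) = -2
  v9 = mul(-2, -2) = 4
  v10 = neg(4) = -4
  v13 = if0(v10=-4 -> else branch v4) = -4
  v15 = min2(2, -4) = -4

Propagation after the edit:
  v1: runs — in1 2->-6; result 6.
  v2: runs — v1 -2->6; in1 2->-6; result -6.
  v3: runs — in1 2->-6; v2 -2->-6; result -6.
  v4: runs — v2 -2->-6; v1 -2->6; result 0.
  v5: runs — v4 -4->0; v2 -2->-6; result 0.
  v7: runs — v4 -4->0; v3 -2->-6; result 0.
  v8: demanded for the first time — runs, produces 2.
  v9: runs — v5 -2->0; v7 -2->0; result 0.
  v10: runs — v9 4->0; result 0.
  v11: demanded for the first time — runs, produces 2.
  v13: runs — v10 -4->0; v4 -4->0; result 2.
  v15: runs — in1 2->-6; v13 -4->2; result -6.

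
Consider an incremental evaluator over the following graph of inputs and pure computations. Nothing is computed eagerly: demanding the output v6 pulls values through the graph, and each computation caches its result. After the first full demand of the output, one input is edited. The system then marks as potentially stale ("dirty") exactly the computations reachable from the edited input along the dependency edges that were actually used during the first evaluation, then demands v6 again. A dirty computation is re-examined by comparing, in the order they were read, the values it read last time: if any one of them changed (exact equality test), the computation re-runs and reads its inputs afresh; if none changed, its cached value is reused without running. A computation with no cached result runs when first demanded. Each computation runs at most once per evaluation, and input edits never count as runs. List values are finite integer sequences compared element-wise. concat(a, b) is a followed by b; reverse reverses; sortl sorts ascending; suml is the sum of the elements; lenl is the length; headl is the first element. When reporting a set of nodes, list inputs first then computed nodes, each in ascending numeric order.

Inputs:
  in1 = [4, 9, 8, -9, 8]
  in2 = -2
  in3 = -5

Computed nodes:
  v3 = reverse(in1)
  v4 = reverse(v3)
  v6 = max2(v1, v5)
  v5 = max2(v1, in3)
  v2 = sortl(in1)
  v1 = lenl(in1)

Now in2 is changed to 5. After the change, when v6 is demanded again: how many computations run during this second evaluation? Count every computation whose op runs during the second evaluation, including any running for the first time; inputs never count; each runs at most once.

Run set: none (0 run).
The important point: nothing the output needs ever reads in2, so the edit is invisible to it.

Initial pass — values computed on the first demand:
  v1 = lenl([4, 9, 8, -9, 8]) = 5
  v5 = max2(5, -5) = 5
  v6 = max2(5, 5) = 5

Second demand — change propagation:
  no demanded computation ever read in2, so the edit dirties nothing and nothing runs.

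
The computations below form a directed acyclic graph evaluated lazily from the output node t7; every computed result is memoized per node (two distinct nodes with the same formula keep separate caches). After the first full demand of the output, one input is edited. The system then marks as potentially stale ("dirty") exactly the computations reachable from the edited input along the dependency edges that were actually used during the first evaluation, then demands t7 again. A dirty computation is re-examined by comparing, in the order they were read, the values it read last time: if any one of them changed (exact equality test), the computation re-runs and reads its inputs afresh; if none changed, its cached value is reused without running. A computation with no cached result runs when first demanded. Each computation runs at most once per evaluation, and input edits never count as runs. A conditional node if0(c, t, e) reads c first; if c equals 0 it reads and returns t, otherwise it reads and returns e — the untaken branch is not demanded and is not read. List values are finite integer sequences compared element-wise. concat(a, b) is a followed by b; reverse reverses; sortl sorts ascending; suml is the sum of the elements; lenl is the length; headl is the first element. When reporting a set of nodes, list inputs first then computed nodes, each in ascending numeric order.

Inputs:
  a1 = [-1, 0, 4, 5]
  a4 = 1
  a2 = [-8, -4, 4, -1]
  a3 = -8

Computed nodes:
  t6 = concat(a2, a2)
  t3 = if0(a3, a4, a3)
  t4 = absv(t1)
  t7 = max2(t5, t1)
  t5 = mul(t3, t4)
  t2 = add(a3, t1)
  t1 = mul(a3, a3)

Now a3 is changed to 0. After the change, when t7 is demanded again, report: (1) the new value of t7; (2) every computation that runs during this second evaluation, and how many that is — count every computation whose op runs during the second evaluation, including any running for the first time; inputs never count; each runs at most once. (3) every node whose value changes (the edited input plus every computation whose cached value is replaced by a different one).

Demanding t7 again yields 0.
5 computations run: t1, t3, t4, t5, t7.
The nodes whose values change: a3, t1, t3, t4, t5, t7.

First demand of the output computes:
  t1 = mul(-8, -8) = 64
  t3 = if0(a3=-8 -> else branch a3) = -8
  t4 = absv(64) = 64
  t5 = mul(-8, 64) = -512
  t7 = max2(-512, 64) = 64

After the edit, cleaning proceeds:
  t1: a read changed (a3 -8->0; a3 -8->0) — executes, giving 0.
  t3: a read changed (a3 -8->0; a3 -8->0) — executes, giving 1.
  t4: a read changed (t1 64->0) — executes, giving 0.
  t5: a read changed (t3 -8->1; t4 64->0) — executes, giving 0.
  t7: a read changed (t5 -512->0; t1 64->0) — executes, giving 0.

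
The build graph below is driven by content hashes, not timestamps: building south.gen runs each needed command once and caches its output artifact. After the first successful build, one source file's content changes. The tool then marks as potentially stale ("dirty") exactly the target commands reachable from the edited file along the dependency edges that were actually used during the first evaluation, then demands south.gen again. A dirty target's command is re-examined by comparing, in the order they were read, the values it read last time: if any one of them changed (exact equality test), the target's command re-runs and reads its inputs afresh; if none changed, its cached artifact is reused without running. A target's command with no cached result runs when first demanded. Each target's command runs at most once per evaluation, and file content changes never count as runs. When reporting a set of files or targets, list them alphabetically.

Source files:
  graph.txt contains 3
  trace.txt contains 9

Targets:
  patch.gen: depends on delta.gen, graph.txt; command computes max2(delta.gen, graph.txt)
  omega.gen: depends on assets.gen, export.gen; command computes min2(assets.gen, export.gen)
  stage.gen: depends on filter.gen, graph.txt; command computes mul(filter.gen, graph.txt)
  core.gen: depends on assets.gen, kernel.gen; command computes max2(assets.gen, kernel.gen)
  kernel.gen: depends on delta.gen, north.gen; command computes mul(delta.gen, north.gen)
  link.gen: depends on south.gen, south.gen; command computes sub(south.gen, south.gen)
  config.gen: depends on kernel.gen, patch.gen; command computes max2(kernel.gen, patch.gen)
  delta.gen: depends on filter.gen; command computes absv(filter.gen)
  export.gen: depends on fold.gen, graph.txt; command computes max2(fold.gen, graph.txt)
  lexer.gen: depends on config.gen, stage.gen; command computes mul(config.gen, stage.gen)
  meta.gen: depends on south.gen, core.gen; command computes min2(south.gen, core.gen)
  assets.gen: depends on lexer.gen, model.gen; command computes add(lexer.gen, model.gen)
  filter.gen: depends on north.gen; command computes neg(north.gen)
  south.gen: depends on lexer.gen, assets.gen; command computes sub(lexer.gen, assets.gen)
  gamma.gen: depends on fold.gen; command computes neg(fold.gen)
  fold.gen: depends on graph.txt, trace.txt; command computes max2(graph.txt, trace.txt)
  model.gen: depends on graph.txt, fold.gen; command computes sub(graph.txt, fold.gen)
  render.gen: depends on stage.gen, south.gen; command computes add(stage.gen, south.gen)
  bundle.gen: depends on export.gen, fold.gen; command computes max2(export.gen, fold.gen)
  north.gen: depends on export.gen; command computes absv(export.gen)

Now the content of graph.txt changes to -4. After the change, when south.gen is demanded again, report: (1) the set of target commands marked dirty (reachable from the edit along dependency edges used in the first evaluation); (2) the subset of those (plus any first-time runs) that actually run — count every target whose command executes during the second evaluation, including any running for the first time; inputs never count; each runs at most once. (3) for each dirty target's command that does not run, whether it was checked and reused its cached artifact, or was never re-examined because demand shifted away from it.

Dirty set: assets.gen, config.gen, delta.gen, export.gen, filter.gen, fold.gen, kernel.gen, lexer.gen, model.gen, north.gen, patch.gen, south.gen, stage.gen.
Run set: assets.gen, export.gen, fold.gen, lexer.gen, model.gen, patch.gen, south.gen, stage.gen (8 run).
Re-examined without running (cache reused): config.gen, delta.gen, filter.gen, kernel.gen, north.gen.
The important point: at north.gen every value read last time is unchanged, so the dirty flag clears without a run.

Initial pass — values computed on the first demand:
  fold.gen = max2(3, 9) = 9
  export.gen = max2(9, 3) = 9
  model.gen = sub(3, 9) = -6
  north.gen = absv(9) = 9
  filter.gen = neg(9) = -9
  delta.gen = absv(-9) = 9
  kernel.gen = mul(9, 9) = 81
  patch.gen = max2(9, 3) = 9
  config.gen = max2(81, 9) = 81
  stage.gen = mul(-9, 3) = -27
  lexer.gen = mul(81, -27) = -2187
  assets.gen = add(-2187, -6) = -2193
  south.gen = sub(-2187, -2193) = 6

Second demand — change propagation:
  fold.gen: re-runs because graph.txt 3->-4; new result 9 (unchanged).
  export.gen: re-runs because graph.txt 3->-4; new result 9 (unchanged).
  model.gen: re-runs because graph.txt 3->-4; new result -13.
  north.gen: re-examined; everything it read last time is the same (export.gen unchanged) — cache 9 kept, no run.
  filter.gen: re-examined; everything it read last time is the same (north.gen unchanged) — cache -9 kept, no run.
  delta.gen: re-examined; everything it read last time is the same (filter.gen unchanged) — cache 9 kept, no run.
  kernel.gen: re-examined; everything it read last time is the same (delta.gen unchanged, north.gen unchanged) — cache 81 kept, no run.
  patch.gen: re-runs because graph.txt 3->-4; new result 9 (unchanged).
  config.gen: re-examined; everything it read last time is the same (kernel.gen unchanged, patch.gen unchanged) — cache 81 kept, no run.
  stage.gen: re-runs because graph.txt 3->-4; new result 36.
  lexer.gen: re-runs because stage.gen -27->36; new result 2916.
  assets.gen: re-runs because lexer.gen -2187->2916; model.gen -6->-13; new result 2903.
  south.gen: re-runs because lexer.gen -2187->2916; assets.gen -2193->2903; new result 13.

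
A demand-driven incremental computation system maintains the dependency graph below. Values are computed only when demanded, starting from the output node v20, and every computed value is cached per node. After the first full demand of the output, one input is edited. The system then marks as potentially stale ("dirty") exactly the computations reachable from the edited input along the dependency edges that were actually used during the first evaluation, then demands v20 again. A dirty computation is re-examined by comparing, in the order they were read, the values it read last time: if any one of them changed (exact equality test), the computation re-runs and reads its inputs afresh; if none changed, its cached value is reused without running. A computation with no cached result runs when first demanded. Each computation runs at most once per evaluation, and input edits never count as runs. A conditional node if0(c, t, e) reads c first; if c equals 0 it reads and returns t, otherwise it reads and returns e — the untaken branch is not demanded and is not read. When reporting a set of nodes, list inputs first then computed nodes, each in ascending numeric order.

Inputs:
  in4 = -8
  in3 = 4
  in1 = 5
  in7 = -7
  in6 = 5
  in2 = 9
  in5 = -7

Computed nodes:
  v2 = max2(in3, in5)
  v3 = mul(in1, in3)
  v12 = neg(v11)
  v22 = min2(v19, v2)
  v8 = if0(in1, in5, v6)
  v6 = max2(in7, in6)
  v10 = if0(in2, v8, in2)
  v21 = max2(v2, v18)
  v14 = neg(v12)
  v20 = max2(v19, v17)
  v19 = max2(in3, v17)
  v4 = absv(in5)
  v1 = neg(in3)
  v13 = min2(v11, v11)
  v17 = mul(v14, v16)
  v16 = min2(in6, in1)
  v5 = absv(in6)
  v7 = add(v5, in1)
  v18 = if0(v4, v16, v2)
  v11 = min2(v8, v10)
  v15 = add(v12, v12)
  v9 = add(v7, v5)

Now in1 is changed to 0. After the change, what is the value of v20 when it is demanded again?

First evaluation (everything demanded from the output):
  v6 = max2(-7, 5) = 5
  v8 = if0(in1=5 -> else branch v6) = 5
  v10 = if0(in2=9 -> else branch in2) = 9
  v11 = min2(5, 9) = 5
  v12 = neg(5) = -5
  v14 = neg(-5) = 5
  v16 = min2(5, 5) = 5
  v17 = mul(5, 5) = 25
  v19 = max2(4, 25) = 25
  v20 = max2(25, 25) = 25

Propagation after the edit:
  v8: runs — in1 5->0; result -7.
  v11: runs — v8 5->-7; result -7.
  v12: runs — v11 5->-7; result 7.
  v14: runs — v12 -5->7; result -7.
  v16: runs — in1 5->0; result 0.
  v17: runs — v14 5->-7; v16 5->0; result 0.
  v19: runs — v17 25->0; result 4.
  v20: runs — v19 25->4; v17 25->0; result 4.

New value of v20: 4.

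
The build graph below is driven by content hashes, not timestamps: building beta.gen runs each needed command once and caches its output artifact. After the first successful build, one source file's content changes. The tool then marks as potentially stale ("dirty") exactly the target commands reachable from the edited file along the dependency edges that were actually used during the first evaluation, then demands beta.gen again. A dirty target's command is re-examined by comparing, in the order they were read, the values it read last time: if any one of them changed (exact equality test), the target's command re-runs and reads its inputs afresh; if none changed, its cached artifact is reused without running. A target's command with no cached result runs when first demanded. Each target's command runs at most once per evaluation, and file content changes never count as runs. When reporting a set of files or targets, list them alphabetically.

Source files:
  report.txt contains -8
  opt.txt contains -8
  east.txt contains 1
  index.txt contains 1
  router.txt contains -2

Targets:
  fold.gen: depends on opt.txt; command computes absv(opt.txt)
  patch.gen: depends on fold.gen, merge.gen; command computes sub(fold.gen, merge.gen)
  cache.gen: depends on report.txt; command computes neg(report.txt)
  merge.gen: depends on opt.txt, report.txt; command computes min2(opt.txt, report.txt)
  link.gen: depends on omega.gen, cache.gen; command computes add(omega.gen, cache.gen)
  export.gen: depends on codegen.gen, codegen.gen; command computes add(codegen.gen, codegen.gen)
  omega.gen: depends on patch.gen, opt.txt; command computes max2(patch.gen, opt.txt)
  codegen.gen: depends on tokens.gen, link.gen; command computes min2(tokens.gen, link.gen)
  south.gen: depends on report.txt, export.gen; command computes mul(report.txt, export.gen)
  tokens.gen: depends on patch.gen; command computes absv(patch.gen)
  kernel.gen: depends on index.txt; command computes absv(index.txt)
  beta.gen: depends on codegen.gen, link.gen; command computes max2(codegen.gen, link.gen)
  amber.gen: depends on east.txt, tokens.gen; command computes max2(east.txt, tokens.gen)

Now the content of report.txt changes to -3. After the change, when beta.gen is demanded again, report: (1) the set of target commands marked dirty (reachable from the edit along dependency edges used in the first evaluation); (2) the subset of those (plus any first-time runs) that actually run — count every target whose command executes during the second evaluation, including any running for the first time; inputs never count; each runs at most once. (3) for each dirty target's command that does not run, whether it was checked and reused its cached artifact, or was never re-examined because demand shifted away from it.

Initial pass — values computed on the first demand:
  cache.gen = neg(-8) = 8
  fold.gen = absv(-8) = 8
  merge.gen = min2(-8, -8) = -8
  patch.gen = sub(8, -8) = 16
  omega.gen = max2(16, -8) = 16
  link.gen = add(16, 8) = 24
  tokens.gen = absv(16) = 16
  codegen.gen = min2(16, 24) = 16
  beta.gen = max2(16, 24) = 24

Second demand — change propagation:
  cache.gen: re-runs because report.txt -8->-3; new result 3.
  merge.gen: re-runs because report.txt -8->-3; new result -8 (unchanged).
  patch.gen: re-examined; everything it read last time is the same (fold.gen unchanged, merge.gen unchanged) — cache 16 kept, no run.
  omega.gen: re-examined; everything it read last time is the same (patch.gen unchanged, opt.txt unchanged) — cache 16 kept, no run.
  link.gen: re-runs because cache.gen 8->3; new result 19.
  tokens.gen: re-examined; everything it read last time is the same (patch.gen unchanged) — cache 16 kept, no run.
  codegen.gen: re-runs because link.gen 24->19; new result 16 (unchanged).
  beta.gen: re-runs because link.gen 24->19; new result 19.

The important point: at patch.gen every value read last time is unchanged, so the dirty flag clears without a run.

Dirty set: beta.gen, cache.gen, codegen.gen, link.gen, merge.gen, omega.gen, patch.gen, tokens.gen.
Run set: beta.gen, cache.gen, codegen.gen, link.gen, merge.gen (5 run).
Re-examined without running (cache reused): omega.gen, patch.gen, tokens.gen.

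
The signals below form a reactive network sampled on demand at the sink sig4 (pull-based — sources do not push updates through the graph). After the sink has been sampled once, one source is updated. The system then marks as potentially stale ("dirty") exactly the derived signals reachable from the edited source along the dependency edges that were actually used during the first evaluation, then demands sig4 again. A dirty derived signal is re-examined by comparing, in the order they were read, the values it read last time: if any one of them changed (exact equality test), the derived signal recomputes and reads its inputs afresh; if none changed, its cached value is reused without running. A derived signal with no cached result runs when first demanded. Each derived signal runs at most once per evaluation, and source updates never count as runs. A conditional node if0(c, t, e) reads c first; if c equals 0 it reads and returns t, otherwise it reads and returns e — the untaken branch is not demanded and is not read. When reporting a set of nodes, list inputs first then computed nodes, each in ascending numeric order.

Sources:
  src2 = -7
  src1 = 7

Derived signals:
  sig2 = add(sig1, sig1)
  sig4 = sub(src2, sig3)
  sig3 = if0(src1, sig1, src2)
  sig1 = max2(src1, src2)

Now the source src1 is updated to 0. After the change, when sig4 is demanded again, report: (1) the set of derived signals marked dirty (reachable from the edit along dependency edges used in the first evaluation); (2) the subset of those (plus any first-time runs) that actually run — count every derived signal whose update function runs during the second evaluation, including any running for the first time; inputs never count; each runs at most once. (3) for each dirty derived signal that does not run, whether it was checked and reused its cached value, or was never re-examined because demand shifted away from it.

Initial pass — values computed on the first demand:
  sig3 = if0(src1=7 -> else branch src2) = -7
  sig4 = sub(-7, -7) = 0

Second demand — change propagation:
  sig1: newly demanded (no cache) — executes and yields 0.
  sig3: re-runs because src1 7->0; new result 0.
  sig4: re-runs because sig3 -7->0; new result -7.

The important point: the flipped condition pulls in fresh nodes; sig1 runs for the first time.

Dirty set: sig3, sig4.
Run set: sig1, sig3, sig4 (3 run).
All dirty derived signals ended up running.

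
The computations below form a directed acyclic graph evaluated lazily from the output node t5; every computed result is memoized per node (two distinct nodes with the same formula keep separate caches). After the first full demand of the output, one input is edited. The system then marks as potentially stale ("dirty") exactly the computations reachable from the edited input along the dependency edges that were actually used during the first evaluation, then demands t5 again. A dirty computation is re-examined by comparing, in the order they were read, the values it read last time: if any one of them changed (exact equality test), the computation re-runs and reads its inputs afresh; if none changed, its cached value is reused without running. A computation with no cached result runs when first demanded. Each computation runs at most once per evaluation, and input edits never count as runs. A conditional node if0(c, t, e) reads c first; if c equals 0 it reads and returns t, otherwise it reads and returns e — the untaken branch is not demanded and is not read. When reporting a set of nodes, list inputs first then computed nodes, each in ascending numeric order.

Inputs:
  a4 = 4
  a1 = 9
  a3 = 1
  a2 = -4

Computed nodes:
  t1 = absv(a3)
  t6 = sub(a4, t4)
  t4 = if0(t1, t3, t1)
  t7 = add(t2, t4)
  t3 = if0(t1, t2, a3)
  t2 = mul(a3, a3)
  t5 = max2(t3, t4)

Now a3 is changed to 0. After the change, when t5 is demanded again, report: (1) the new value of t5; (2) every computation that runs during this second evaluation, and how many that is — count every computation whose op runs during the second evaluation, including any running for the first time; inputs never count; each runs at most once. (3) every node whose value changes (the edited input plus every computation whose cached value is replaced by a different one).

Demanding t5 again yields 0.
5 computations run: t1, t2, t3, t4, t5.
The nodes whose values change: a3, t1, t3, t4, t5.
Note the branch switch — t2 had no cache and runs now for the first time.

First demand of the output computes:
  t1 = absv(1) = 1
  t3 = if0(t1=1 -> else branch a3) = 1
  t4 = if0(t1=1 -> else branch t1) = 1
  t5 = max2(1, 1) = 1

After the edit, cleaning proceeds:
  t1: a read changed (a3 1->0) — executes, giving 0.
  t2: had never run; runs now, result 0.
  t3: a read changed (t1 1->0; a3 1->0) — executes, giving 0.
  t4: a read changed (t1 1->0; t1 1->0) — executes, giving 0.
  t5: a read changed (t3 1->0; t4 1->0) — executes, giving 0.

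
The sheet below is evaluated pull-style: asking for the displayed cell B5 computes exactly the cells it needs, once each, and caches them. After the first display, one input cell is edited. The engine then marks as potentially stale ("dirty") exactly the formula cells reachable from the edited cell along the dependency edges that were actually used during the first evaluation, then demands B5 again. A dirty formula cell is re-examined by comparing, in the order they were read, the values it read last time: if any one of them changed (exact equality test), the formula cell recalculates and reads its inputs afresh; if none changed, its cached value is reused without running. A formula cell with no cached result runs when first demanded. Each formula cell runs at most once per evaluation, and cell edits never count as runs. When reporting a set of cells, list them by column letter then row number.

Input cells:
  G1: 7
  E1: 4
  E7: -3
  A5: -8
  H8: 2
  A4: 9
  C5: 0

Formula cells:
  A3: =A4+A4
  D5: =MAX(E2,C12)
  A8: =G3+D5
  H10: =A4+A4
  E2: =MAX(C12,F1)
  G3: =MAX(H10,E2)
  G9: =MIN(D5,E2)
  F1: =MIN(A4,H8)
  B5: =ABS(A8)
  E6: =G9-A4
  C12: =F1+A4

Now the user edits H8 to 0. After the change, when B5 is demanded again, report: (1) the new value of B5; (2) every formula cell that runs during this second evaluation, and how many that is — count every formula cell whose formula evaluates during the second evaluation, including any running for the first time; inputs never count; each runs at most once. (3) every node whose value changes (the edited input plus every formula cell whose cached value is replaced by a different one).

Demanding B5 again yields 27.
7 formula cells run: A8, B5, C12, D5, E2, F1, G3.
The nodes whose values change: A8, B5, C12, D5, E2, F1, H8.

First demand of the output computes:
  F1 = MIN(9, 2) = 2
  C12 = 2 + 9 = 11
  E2 = MAX(11, 2) = 11
  D5 = MAX(11, 11) = 11
  H10 = 9 + 9 = 18
  G3 = MAX(18, 11) = 18
  A8 = 18 + 11 = 29
  B5 = ABS(29) = 29

After the edit, cleaning proceeds:
  F1: a read changed (H8 2->0) — executes, giving 0.
  C12: a read changed (F1 2->0) — executes, giving 9.
  E2: a read changed (C12 11->9; F1 2->0) — executes, giving 9.
  D5: a read changed (E2 11->9; C12 11->9) — executes, giving 9.
  G3: a read changed (E2 11->9) — executes, giving 18 — identical to its old value.
  A8: a read changed (D5 11->9) — executes, giving 27.
  B5: a read changed (A8 29->27) — executes, giving 27.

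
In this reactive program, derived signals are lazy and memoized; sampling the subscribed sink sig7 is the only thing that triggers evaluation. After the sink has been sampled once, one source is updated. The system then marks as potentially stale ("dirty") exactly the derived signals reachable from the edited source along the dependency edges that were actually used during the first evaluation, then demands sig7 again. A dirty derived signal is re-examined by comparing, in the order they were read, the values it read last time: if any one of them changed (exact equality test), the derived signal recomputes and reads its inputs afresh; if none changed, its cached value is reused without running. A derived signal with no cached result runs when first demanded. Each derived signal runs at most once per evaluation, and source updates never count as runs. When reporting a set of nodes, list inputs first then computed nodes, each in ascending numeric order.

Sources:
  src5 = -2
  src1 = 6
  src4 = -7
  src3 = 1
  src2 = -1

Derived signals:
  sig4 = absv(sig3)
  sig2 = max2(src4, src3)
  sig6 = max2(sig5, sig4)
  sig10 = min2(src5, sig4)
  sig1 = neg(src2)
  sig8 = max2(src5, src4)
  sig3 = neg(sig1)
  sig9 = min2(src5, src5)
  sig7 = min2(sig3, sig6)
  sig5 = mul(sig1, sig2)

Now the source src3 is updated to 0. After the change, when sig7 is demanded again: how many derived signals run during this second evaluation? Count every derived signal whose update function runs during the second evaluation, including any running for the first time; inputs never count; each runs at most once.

3 derived signals run: sig2, sig5, sig6.
Note the absorption at sig6: it re-runs yet its value is the same, leaving the output's value untouched.

First demand of the output computes:
  sig1 = neg(-1) = 1
  sig2 = max2(-7, 1) = 1
  sig3 = neg(1) = -1
  sig4 = absv(-1) = 1
  sig5 = mul(1, 1) = 1
  sig6 = max2(1, 1) = 1
  sig7 = min2(-1, 1) = -1

After the edit, cleaning proceeds:
  sig2: a read changed (src3 1->0) — executes, giving 0.
  sig5: a read changed (sig2 1->0) — executes, giving 0.
  sig6: a read changed (sig5 1->0) — executes, giving 1 — identical to its old value.
  sig7: dirty, but its reads are unchanged (sig3 unchanged, sig6 unchanged); cached -1 stands.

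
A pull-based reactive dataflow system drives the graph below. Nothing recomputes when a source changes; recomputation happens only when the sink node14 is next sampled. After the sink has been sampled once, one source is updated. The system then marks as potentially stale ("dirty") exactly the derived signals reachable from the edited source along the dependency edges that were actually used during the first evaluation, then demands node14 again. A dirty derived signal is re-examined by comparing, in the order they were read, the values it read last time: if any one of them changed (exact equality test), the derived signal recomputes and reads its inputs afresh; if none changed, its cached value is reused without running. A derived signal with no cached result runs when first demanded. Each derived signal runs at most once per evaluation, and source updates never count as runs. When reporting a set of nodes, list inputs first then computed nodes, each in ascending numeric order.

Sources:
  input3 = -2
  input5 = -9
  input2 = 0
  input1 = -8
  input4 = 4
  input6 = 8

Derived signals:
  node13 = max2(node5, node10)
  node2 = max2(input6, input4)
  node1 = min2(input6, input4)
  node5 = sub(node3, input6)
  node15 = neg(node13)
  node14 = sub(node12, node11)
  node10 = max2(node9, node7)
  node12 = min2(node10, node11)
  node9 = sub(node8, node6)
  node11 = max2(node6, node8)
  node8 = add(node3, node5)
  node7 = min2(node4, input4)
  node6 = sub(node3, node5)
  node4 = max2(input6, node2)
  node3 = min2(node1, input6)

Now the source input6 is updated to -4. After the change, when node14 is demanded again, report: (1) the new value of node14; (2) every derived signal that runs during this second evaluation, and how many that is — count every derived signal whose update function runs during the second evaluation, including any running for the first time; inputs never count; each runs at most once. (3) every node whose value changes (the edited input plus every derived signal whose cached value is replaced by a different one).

New value of node14: 0.
Derived signals that run: node1, node2, node3, node4, node5, node6, node7, node8, node9, node10, node11, node12, node14 — 13 in total.
Values that change: input6, node1, node2, node3, node4, node5, node6, node8, node9, node11, node12, node14.

First evaluation (everything demanded from the output):
  node1 = min2(8, 4) = 4
  node2 = max2(8, 4) = 8
  node3 = min2(4, 8) = 4
  node4 = max2(8, 8) = 8
  node5 = sub(4, 8) = -4
  node6 = sub(4, -4) = 8
  node7 = min2(8, 4) = 4
  node8 = add(4, -4) = 0
  node9 = sub(0, 8) = -8
  node10 = max2(-8, 4) = 4
  node11 = max2(8, 0) = 8
  node12 = min2(4, 8) = 4
  node14 = sub(4, 8) = -4

Propagation after the edit:
  node1: runs — input6 8->-4; result -4.
  node2: runs — input6 8->-4; result 4.
  node3: runs — node1 4->-4; input6 8->-4; result -4.
  node4: runs — input6 8->-4; node2 8->4; result 4.
  node5: runs — node3 4->-4; input6 8->-4; result 0.
  node6: runs — node3 4->-4; node5 -4->0; result -4.
  node7: runs — node4 8->4; result 4 (same value as before).
  node8: runs — node3 4->-4; node5 -4->0; result -4.
  node9: runs — node8 0->-4; node6 8->-4; result 0.
  node10: runs — node9 -8->0; result 4 (same value as before).
  node11: runs — node6 8->-4; node8 0->-4; result -4.
  node12: runs — node11 8->-4; result -4.
  node14: runs — node12 4->-4; node11 8->-4; result 0.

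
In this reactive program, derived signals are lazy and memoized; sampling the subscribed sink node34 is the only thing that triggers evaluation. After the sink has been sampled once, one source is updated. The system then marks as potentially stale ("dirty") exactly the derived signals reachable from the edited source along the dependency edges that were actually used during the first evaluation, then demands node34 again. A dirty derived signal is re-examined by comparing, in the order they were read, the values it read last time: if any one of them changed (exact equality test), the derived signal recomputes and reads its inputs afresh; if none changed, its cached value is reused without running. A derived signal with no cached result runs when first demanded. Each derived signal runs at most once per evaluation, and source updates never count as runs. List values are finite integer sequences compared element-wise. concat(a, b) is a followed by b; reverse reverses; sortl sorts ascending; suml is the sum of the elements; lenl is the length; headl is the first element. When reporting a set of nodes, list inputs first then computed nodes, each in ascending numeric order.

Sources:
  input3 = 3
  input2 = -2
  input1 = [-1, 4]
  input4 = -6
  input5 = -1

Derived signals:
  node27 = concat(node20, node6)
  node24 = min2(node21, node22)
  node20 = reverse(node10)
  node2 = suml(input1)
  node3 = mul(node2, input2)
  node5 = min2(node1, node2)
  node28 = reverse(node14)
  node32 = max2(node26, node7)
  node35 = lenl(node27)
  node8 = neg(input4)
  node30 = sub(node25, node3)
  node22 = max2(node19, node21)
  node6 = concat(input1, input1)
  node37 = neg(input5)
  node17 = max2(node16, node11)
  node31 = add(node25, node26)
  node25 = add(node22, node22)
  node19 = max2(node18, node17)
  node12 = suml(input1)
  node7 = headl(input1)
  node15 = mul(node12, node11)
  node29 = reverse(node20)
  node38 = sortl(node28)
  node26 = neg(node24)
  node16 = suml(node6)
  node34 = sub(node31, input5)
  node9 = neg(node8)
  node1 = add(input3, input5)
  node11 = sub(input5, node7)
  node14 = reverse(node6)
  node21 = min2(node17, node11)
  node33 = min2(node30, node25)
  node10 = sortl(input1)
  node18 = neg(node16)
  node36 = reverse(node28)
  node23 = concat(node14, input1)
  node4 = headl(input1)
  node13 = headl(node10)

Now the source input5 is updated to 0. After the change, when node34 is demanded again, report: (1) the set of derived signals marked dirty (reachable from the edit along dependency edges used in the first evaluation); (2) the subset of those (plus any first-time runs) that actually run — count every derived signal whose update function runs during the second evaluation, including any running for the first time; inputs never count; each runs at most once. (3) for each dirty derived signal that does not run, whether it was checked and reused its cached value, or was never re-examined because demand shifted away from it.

First demand of the output computes:
  node6 = concat([-1, 4], [-1, 4]) = [-1, 4, -1, 4]
  node7 = headl([-1, 4]) = -1
  node11 = sub(-1, -1) = 0
  node16 = suml([-1, 4, -1, 4]) = 6
  node17 = max2(6, 0) = 6
  node18 = neg(6) = -6
  node19 = max2(-6, 6) = 6
  node21 = min2(6, 0) = 0
  node22 = max2(6, 0) = 6
  node24 = min2(0, 6) = 0
  node25 = add(6, 6) = 12
  node26 = neg(0) = 0
  node31 = add(12, 0) = 12
  node34 = sub(12, -1) = 13

After the edit, cleaning proceeds:
  node11: a read changed (input5 -1->0) — executes, giving 1.
  node17: a read changed (node11 0->1) — executes, giving 6 — identical to its old value.
  node19: dirty, but its reads are unchanged (node18 unchanged, node17 unchanged); cached 6 stands.
  node21: a read changed (node11 0->1) — executes, giving 1.
  node22: a read changed (node21 0->1) — executes, giving 6 — identical to its old value.
  node24: a read changed (node21 0->1) — executes, giving 1.
  node25: dirty, but its reads are unchanged (node22 unchanged, node22 unchanged); cached 12 stands.
  node26: a read changed (node24 0->1) — executes, giving -1.
  node31: a read changed (node26 0->-1) — executes, giving 11.
  node34: a read changed (node31 12->11; input5 -1->0) — executes, giving 11.

Note where the cutoff bites: node19 is checked, finds nothing changed, and keeps its cache.

The edit dirties: node11, node17, node19, node21, node22, node24, node25, node26, node31, node34.
8 derived signals run: node11, node17, node21, node22, node24, node26, node31, node34.
Cache hits after checking: node19, node25.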